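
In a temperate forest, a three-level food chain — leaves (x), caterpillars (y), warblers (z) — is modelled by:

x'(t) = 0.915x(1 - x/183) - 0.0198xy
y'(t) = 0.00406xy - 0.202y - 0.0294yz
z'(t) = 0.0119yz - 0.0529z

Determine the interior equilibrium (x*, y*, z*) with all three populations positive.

From dz/dt = 0: 0.0119y* = 0.0529, so y* = 4.45.
From dx/dt = 0: 0.915(1 - x*/183) = 0.0198·4.45, giving x* = 183·(1 - 0.0962) = 165.
From dy/dt = 0: 0.00406·165 - 0.202 = 0.0294z*, so z* = 0.47/0.0294 = 16.

x* ≈ 165, y* ≈ 4.45, z* ≈ 16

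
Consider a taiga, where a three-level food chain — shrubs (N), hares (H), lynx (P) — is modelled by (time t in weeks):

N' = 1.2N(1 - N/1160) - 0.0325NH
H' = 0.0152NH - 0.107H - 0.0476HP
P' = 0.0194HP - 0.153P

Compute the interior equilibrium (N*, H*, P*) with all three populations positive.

N* ≈ 912, H* ≈ 7.89, P* ≈ 289

From dP/dt = 0: 0.0194H* = 0.153, so H* = 7.89.
From dN/dt = 0: 1.2(1 - N*/1160) = 0.0325·7.89, giving N* = 1160·(1 - 0.214) = 912.
From dH/dt = 0: 0.0152·912 - 0.107 = 0.0476P*, so P* = 13.8/0.0476 = 289.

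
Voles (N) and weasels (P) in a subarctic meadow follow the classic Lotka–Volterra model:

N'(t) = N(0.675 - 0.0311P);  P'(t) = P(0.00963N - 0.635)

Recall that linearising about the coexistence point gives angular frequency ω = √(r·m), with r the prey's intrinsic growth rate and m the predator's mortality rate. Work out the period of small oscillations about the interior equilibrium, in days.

T ≈ 9.6 days

Here r = 0.675 and m = 0.635, so r·m = 0.429.
ω = √0.429 = 0.655 per day, hence T = 2π/ω ≈ 9.6 days.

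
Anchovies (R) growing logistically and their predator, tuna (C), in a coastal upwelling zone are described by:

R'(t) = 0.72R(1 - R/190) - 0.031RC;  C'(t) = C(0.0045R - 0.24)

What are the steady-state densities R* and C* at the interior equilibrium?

R* ≈ 53.3, C* ≈ 16.7

From dC/dt = 0 with C > 0: 0.0045R* = 0.24, so R* = 53.3.
Substitute into dR/dt = 0: 0.72(1 - 53.3/190) = 0.031C*.
The bracket is 0.719, giving C* = 0.518/0.031 = 16.7.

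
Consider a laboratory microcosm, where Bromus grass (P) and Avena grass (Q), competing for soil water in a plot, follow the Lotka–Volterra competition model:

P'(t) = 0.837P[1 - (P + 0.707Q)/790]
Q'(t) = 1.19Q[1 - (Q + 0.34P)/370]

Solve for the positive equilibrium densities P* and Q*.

Setting both brackets to zero gives the nullclines P + 0.707Q = 790 and 0.34P + Q = 370.
Substituting Q = 370 - 0.34P into the first: P(1 - 0.707·0.34) = 790 - 0.707·370.
So P* = 528/0.76 = 696, and then Q* = 370 - 0.34·696 = 133.

P* ≈ 696, Q* ≈ 133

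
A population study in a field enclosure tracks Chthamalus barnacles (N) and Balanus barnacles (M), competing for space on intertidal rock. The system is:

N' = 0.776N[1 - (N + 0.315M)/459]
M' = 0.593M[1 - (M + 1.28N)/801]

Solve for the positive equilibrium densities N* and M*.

N* ≈ 346, M* ≈ 358

Setting both brackets to zero gives the nullclines N + 0.315M = 459 and 1.28N + M = 801.
Substituting M = 801 - 1.28N into the first: N(1 - 0.315·1.28) = 459 - 0.315·801.
So N* = 207/0.597 = 346, and then M* = 801 - 1.28·346 = 358.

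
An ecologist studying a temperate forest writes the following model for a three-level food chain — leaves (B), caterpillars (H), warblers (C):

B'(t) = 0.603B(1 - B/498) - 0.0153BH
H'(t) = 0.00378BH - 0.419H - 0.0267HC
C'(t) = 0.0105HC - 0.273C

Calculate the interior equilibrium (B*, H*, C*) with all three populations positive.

From dC/dt = 0: 0.0105H* = 0.273, so H* = 26.
From dB/dt = 0: 0.603(1 - B*/498) = 0.0153·26, giving B* = 498·(1 - 0.66) = 169.
From dH/dt = 0: 0.00378·169 - 0.419 = 0.0267C*, so C* = 0.222/0.0267 = 8.3.

B* ≈ 169, H* ≈ 26, C* ≈ 8.3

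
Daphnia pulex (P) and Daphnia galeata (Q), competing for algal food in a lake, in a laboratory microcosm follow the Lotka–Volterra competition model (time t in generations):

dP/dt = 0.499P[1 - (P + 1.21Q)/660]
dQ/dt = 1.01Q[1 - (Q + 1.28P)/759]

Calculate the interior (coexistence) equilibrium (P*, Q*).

P* ≈ 471, Q* ≈ 156

Setting both brackets to zero gives the nullclines P + 1.21Q = 660 and 1.28P + Q = 759.
Substituting Q = 759 - 1.28P into the first: P(1 - 1.21·1.28) = 660 - 1.21·759.
So P* = -258/-0.549 = 471, and then Q* = 759 - 1.28·471 = 156.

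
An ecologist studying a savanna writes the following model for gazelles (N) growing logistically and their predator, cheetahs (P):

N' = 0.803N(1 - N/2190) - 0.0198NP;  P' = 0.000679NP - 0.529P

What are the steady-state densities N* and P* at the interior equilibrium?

N* ≈ 779, P* ≈ 26.1

From dP/dt = 0 with P > 0: 0.000679N* = 0.529, so N* = 779.
Substitute into dN/dt = 0: 0.803(1 - 779/2190) = 0.0198P*.
The bracket is 0.644, giving P* = 0.517/0.0198 = 26.1.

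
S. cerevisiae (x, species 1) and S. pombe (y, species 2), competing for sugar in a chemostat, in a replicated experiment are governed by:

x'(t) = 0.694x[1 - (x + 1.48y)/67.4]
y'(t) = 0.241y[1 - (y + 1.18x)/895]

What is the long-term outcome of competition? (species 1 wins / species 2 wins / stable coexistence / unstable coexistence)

Compare the nullcline intercepts: K1/α12 = 67.4/1.48 = 45.5 < K2 = 895; K2/α21 = 895/1.18 = 758 > K1 = 67.4.
Since the inequalities point opposite ways, species 2 can invade but species 1 cannot.

species 2 excludes species 1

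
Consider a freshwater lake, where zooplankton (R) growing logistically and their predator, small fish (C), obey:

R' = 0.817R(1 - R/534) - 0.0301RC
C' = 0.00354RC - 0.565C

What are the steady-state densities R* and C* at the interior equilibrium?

From dC/dt = 0 with C > 0: 0.00354R* = 0.565, so R* = 160.
Substitute into dR/dt = 0: 0.817(1 - 160/534) = 0.0301C*.
The bracket is 0.701, giving C* = 0.573/0.0301 = 19.

R* ≈ 160, C* ≈ 19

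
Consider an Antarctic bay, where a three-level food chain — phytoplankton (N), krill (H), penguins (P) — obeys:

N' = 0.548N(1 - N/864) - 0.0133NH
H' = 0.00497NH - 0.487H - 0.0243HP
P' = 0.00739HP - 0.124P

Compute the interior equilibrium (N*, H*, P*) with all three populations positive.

N* ≈ 512, H* ≈ 16.8, P* ≈ 84.7

From dP/dt = 0: 0.00739H* = 0.124, so H* = 16.8.
From dN/dt = 0: 0.548(1 - N*/864) = 0.0133·16.8, giving N* = 864·(1 - 0.407) = 512.
From dH/dt = 0: 0.00497·512 - 0.487 = 0.0243P*, so P* = 2.06/0.0243 = 84.7.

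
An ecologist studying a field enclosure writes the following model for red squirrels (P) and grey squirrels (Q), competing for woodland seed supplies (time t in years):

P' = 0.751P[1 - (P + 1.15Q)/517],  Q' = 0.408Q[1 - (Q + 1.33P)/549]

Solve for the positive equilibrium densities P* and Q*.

P* ≈ 216, Q* ≈ 262

Setting both brackets to zero gives the nullclines P + 1.15Q = 517 and 1.33P + Q = 549.
Substituting Q = 549 - 1.33P into the first: P(1 - 1.15·1.33) = 517 - 1.15·549.
So P* = -114/-0.529 = 216, and then Q* = 549 - 1.33·216 = 262.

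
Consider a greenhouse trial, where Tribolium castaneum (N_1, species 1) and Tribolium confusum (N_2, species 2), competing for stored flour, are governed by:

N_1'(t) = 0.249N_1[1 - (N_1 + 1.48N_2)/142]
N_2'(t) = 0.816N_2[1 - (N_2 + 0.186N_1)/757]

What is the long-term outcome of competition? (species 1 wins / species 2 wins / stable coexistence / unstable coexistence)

Compare the nullcline intercepts: K1/α12 = 142/1.48 = 95.9 < K2 = 757; K2/α21 = 757/0.186 = 4070 > K1 = 142.
Since the inequalities point opposite ways, species 2 can invade but species 1 cannot.

species 2 excludes species 1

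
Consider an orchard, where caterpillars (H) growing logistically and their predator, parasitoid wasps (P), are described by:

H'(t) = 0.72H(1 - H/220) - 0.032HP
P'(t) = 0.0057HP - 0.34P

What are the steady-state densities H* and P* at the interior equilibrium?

H* ≈ 59.6, P* ≈ 16.4

From dP/dt = 0 with P > 0: 0.0057H* = 0.34, so H* = 59.6.
Substitute into dH/dt = 0: 0.72(1 - 59.6/220) = 0.032P*.
The bracket is 0.729, giving P* = 0.525/0.032 = 16.4.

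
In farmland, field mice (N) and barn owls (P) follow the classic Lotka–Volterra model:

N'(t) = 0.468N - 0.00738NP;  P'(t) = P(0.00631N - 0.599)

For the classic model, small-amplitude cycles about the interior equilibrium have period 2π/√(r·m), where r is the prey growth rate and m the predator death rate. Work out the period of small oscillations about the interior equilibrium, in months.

T ≈ 11.9 months

Here r = 0.468 and m = 0.599, so r·m = 0.28.
ω = √0.28 = 0.529 per month, hence T = 2π/ω ≈ 11.9 months.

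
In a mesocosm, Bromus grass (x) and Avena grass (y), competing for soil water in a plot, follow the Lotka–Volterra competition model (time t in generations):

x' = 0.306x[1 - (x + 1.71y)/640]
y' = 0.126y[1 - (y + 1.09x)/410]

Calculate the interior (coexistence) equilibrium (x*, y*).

x* ≈ 70.7, y* ≈ 333

Setting both brackets to zero gives the nullclines x + 1.71y = 640 and 1.09x + y = 410.
Substituting y = 410 - 1.09x into the first: x(1 - 1.71·1.09) = 640 - 1.71·410.
So x* = -61.1/-0.864 = 70.7, and then y* = 410 - 1.09·70.7 = 333.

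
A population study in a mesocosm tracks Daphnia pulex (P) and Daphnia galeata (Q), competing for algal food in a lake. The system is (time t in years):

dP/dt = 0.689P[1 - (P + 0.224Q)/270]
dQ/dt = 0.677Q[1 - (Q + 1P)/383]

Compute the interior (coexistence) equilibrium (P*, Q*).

P* ≈ 237, Q* ≈ 146

Setting both brackets to zero gives the nullclines P + 0.224Q = 270 and 1P + Q = 383.
Substituting Q = 383 - 1P into the first: P(1 - 0.224·1) = 270 - 0.224·383.
So P* = 184/0.776 = 237, and then Q* = 383 - 1·237 = 146.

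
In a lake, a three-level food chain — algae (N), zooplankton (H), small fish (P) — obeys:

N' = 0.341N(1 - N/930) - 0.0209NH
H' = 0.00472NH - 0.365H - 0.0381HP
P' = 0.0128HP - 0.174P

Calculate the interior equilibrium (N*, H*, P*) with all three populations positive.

N* ≈ 155, H* ≈ 13.6, P* ≈ 9.64

From dP/dt = 0: 0.0128H* = 0.174, so H* = 13.6.
From dN/dt = 0: 0.341(1 - N*/930) = 0.0209·13.6, giving N* = 930·(1 - 0.833) = 155.
From dH/dt = 0: 0.00472·155 - 0.365 = 0.0381P*, so P* = 0.367/0.0381 = 9.64.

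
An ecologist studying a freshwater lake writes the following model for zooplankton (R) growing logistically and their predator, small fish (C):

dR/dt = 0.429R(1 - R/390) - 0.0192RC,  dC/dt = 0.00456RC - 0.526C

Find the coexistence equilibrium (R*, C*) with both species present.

From dC/dt = 0 with C > 0: 0.00456R* = 0.526, so R* = 115.
Substitute into dR/dt = 0: 0.429(1 - 115/390) = 0.0192C*.
The bracket is 0.704, giving C* = 0.302/0.0192 = 15.7.

R* ≈ 115, C* ≈ 15.7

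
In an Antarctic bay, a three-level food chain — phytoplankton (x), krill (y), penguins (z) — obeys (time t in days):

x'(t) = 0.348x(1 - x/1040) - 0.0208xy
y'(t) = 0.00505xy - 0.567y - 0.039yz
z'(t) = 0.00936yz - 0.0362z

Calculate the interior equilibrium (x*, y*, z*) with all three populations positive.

x* ≈ 800, y* ≈ 3.87, z* ≈ 89

From dz/dt = 0: 0.00936y* = 0.0362, so y* = 3.87.
From dx/dt = 0: 0.348(1 - x*/1040) = 0.0208·3.87, giving x* = 1040·(1 - 0.231) = 800.
From dy/dt = 0: 0.00505·800 - 0.567 = 0.039z*, so z* = 3.47/0.039 = 89.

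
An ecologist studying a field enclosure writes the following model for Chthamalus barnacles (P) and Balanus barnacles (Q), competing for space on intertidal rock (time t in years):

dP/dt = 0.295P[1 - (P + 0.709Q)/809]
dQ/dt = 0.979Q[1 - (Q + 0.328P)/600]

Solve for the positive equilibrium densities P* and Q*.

Setting both brackets to zero gives the nullclines P + 0.709Q = 809 and 0.328P + Q = 600.
Substituting Q = 600 - 0.328P into the first: P(1 - 0.709·0.328) = 809 - 0.709·600.
So P* = 384/0.767 = 500, and then Q* = 600 - 0.328·500 = 436.

P* ≈ 500, Q* ≈ 436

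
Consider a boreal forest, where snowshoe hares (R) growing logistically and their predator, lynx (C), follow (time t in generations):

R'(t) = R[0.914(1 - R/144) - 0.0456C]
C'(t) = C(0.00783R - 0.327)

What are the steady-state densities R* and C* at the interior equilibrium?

From dC/dt = 0 with C > 0: 0.00783R* = 0.327, so R* = 41.8.
Substitute into dR/dt = 0: 0.914(1 - 41.8/144) = 0.0456C*.
The bracket is 0.71, giving C* = 0.649/0.0456 = 14.2.

R* ≈ 41.8, C* ≈ 14.2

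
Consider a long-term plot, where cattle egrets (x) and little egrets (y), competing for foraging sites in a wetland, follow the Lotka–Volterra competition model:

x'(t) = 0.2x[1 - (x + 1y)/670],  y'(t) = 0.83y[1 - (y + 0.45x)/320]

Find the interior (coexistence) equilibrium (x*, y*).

Setting both brackets to zero gives the nullclines x + 1y = 670 and 0.45x + y = 320.
Substituting y = 320 - 0.45x into the first: x(1 - 1·0.45) = 670 - 1·320.
So x* = 350/0.55 = 636, and then y* = 320 - 0.45·636 = 33.6.

x* ≈ 636, y* ≈ 33.6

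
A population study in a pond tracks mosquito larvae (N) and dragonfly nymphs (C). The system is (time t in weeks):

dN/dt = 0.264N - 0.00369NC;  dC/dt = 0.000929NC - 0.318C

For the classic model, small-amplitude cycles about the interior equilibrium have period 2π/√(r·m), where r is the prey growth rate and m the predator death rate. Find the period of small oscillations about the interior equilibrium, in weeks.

T ≈ 21.7 weeks

Here r = 0.264 and m = 0.318, so r·m = 0.084.
ω = √0.084 = 0.29 per week, hence T = 2π/ω ≈ 21.7 weeks.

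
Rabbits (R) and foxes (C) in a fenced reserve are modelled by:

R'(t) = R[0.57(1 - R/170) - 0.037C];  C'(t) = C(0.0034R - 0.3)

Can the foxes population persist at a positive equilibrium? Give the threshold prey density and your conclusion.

Threshold R = 88.2; K > 88.2, so yes, the predator persists.

The predator equation gives dC/dt > 0 only when R > 0.3/0.0034 = 88.2.
Without the predator, R → K = 170. Since 170 > 88.2, the predator can invade and persist.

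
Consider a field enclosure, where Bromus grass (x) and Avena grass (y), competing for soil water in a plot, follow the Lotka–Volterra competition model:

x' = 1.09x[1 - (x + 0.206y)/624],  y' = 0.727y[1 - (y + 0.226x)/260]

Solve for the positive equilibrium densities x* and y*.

x* ≈ 598, y* ≈ 125

Setting both brackets to zero gives the nullclines x + 0.206y = 624 and 0.226x + y = 260.
Substituting y = 260 - 0.226x into the first: x(1 - 0.206·0.226) = 624 - 0.206·260.
So x* = 570/0.953 = 598, and then y* = 260 - 0.226·598 = 125.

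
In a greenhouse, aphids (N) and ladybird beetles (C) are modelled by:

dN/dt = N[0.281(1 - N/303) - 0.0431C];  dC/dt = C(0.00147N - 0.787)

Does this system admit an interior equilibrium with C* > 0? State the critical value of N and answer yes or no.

Threshold N = 535; K < 535, so no, the predator goes extinct.

The predator equation gives dC/dt > 0 only when N > 0.787/0.00147 = 535.
Without the predator, N → K = 303. Since 303 < 535, the predator cannot invade.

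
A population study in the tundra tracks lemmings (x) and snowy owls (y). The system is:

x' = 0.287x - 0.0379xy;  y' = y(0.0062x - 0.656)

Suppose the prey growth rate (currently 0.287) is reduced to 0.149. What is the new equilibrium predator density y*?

y* ≈ 3.93

At the interior fixed point, setting dx/dt = 0 with x > 0 fixes y* = (prey growth rate)/(xy coefficient) — independent of the other coefficients.
With the change, y* = 0.149/0.0379 = 3.93; it falls from 7.57.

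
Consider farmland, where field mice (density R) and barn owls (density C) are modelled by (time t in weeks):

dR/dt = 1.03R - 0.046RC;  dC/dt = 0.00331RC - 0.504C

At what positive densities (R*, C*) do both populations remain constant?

Set dC/dt = 0 with C > 0: 0.00331R - 0.504 = 0, so R* = 0.504/0.00331 = 152.
Set dR/dt = 0 with R > 0: 1.03 - 0.046C = 0, so C* = 1.03/0.046 = 22.4.

R* ≈ 152, C* ≈ 22.4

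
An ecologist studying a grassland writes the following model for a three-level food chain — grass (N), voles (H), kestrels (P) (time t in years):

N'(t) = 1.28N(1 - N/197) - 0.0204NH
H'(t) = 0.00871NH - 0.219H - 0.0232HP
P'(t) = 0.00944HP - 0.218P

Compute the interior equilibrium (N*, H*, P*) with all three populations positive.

N* ≈ 124, H* ≈ 23.1, P* ≈ 37.3

From dP/dt = 0: 0.00944H* = 0.218, so H* = 23.1.
From dN/dt = 0: 1.28(1 - N*/197) = 0.0204·23.1, giving N* = 197·(1 - 0.368) = 124.
From dH/dt = 0: 0.00871·124 - 0.219 = 0.0232P*, so P* = 0.865/0.0232 = 37.3.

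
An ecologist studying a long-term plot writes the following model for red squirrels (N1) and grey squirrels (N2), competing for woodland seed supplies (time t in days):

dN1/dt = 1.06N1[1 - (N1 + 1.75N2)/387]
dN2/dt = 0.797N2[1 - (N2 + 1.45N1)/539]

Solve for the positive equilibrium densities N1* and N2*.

Setting both brackets to zero gives the nullclines N1 + 1.75N2 = 387 and 1.45N1 + N2 = 539.
Substituting N2 = 539 - 1.45N1 into the first: N1(1 - 1.75·1.45) = 387 - 1.75·539.
So N1* = -556/-1.54 = 362, and then N2* = 539 - 1.45·362 = 14.4.

N1* ≈ 362, N2* ≈ 14.4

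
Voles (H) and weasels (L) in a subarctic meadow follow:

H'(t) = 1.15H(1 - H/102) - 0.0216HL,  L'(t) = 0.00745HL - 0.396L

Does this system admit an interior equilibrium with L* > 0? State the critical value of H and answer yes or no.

Threshold H = 53.2; K > 53.2, so yes, the predator persists.

The predator equation gives dL/dt > 0 only when H > 0.396/0.00745 = 53.2.
Without the predator, H → K = 102. Since 102 > 53.2, the predator can invade and persist.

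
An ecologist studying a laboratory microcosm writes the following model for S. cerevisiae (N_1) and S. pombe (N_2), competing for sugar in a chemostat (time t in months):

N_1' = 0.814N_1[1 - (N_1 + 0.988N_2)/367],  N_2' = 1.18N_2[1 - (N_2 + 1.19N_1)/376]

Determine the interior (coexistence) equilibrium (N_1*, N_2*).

Setting both brackets to zero gives the nullclines N_1 + 0.988N_2 = 367 and 1.19N_1 + N_2 = 376.
Substituting N_2 = 376 - 1.19N_1 into the first: N_1(1 - 0.988·1.19) = 367 - 0.988·376.
So N_1* = -4.49/-0.176 = 25.5, and then N_2* = 376 - 1.19·25.5 = 346.

N_1* ≈ 25.5, N_2* ≈ 346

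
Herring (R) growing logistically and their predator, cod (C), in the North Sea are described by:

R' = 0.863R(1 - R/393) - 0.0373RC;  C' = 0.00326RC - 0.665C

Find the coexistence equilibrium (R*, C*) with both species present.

R* ≈ 204, C* ≈ 11.1

From dC/dt = 0 with C > 0: 0.00326R* = 0.665, so R* = 204.
Substitute into dR/dt = 0: 0.863(1 - 204/393) = 0.0373C*.
The bracket is 0.481, giving C* = 0.415/0.0373 = 11.1.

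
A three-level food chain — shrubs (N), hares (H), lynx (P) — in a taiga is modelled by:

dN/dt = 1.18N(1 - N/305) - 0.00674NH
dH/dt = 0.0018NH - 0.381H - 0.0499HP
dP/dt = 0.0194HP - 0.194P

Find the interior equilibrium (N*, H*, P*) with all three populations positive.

N* ≈ 288, H* ≈ 10, P* ≈ 2.74

From dP/dt = 0: 0.0194H* = 0.194, so H* = 10.
From dN/dt = 0: 1.18(1 - N*/305) = 0.00674·10, giving N* = 305·(1 - 0.0571) = 288.
From dH/dt = 0: 0.0018·288 - 0.381 = 0.0499P*, so P* = 0.137/0.0499 = 2.74.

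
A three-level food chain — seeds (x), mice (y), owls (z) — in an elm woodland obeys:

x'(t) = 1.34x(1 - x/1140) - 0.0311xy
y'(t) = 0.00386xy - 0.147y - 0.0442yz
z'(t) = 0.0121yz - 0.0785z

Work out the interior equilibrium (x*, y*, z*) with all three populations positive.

From dz/dt = 0: 0.0121y* = 0.0785, so y* = 6.49.
From dx/dt = 0: 1.34(1 - x*/1140) = 0.0311·6.49, giving x* = 1140·(1 - 0.151) = 968.
From dy/dt = 0: 0.00386·968 - 0.147 = 0.0442z*, so z* = 3.59/0.0442 = 81.2.

x* ≈ 968, y* ≈ 6.49, z* ≈ 81.2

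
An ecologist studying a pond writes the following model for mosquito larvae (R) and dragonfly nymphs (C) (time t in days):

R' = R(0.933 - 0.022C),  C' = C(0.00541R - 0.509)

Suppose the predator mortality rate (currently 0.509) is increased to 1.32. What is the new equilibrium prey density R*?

R* ≈ 244

At the interior fixed point, setting dC/dt = 0 with C > 0 fixes R* = (predator death rate)/(RC coefficient) — independent of the other coefficients.
With the change, R* = 1.32/0.00541 = 244; it rises from 94.1.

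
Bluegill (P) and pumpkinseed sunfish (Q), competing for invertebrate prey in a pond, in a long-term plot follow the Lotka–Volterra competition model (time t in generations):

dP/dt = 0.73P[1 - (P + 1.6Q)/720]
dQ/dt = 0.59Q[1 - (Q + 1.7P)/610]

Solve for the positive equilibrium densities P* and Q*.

P* ≈ 149, Q* ≈ 357

Setting both brackets to zero gives the nullclines P + 1.6Q = 720 and 1.7P + Q = 610.
Substituting Q = 610 - 1.7P into the first: P(1 - 1.6·1.7) = 720 - 1.6·610.
So P* = -256/-1.72 = 149, and then Q* = 610 - 1.7·149 = 357.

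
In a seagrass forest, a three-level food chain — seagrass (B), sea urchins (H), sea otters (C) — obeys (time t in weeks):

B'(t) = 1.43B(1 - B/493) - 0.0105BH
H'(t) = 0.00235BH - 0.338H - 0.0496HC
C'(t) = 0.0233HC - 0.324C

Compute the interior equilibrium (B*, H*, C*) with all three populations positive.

B* ≈ 443, H* ≈ 13.9, C* ≈ 14.2

From dC/dt = 0: 0.0233H* = 0.324, so H* = 13.9.
From dB/dt = 0: 1.43(1 - B*/493) = 0.0105·13.9, giving B* = 493·(1 - 0.102) = 443.
From dH/dt = 0: 0.00235·443 - 0.338 = 0.0496C*, so C* = 0.702/0.0496 = 14.2.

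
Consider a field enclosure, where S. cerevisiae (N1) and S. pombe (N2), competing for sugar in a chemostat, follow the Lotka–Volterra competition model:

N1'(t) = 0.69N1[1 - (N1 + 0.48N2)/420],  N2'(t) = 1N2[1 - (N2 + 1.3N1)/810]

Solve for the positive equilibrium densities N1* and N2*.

Setting both brackets to zero gives the nullclines N1 + 0.48N2 = 420 and 1.3N1 + N2 = 810.
Substituting N2 = 810 - 1.3N1 into the first: N1(1 - 0.48·1.3) = 420 - 0.48·810.
So N1* = 31.2/0.376 = 83, and then N2* = 810 - 1.3·83 = 702.

N1* ≈ 83, N2* ≈ 702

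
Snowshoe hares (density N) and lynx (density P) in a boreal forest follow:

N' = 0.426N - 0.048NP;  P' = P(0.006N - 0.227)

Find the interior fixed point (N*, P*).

N* ≈ 37.8, P* ≈ 8.88

Set dP/dt = 0 with P > 0: 0.006N - 0.227 = 0, so N* = 0.227/0.006 = 37.8.
Set dN/dt = 0 with N > 0: 0.426 - 0.048P = 0, so P* = 0.426/0.048 = 8.88.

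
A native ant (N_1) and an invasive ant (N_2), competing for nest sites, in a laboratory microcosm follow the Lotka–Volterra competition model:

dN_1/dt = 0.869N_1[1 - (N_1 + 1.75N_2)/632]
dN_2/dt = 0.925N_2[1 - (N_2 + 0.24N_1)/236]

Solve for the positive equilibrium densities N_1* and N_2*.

Setting both brackets to zero gives the nullclines N_1 + 1.75N_2 = 632 and 0.24N_1 + N_2 = 236.
Substituting N_2 = 236 - 0.24N_1 into the first: N_1(1 - 1.75·0.24) = 632 - 1.75·236.
So N_1* = 219/0.58 = 378, and then N_2* = 236 - 0.24·378 = 145.

N_1* ≈ 378, N_2* ≈ 145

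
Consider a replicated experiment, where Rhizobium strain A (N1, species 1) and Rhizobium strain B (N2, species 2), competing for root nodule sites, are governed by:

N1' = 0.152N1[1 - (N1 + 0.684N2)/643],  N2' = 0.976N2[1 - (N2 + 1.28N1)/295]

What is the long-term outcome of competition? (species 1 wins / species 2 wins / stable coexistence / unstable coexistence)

Compare the nullcline intercepts: K1/α12 = 643/0.684 = 940 > K2 = 295; K2/α21 = 295/1.28 = 230 < K1 = 643.
Since the inequalities point opposite ways, species 1 can invade but species 2 cannot.

species 1 excludes species 2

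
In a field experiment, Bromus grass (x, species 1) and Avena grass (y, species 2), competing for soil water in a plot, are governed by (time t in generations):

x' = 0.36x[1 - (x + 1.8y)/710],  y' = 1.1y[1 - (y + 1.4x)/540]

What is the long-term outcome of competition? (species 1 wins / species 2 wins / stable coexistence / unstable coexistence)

unstable coexistence (outcome depends on initial conditions)

Compare the nullcline intercepts: K1/α12 = 710/1.8 = 394 < K2 = 540; K2/α21 = 540/1.4 = 386 < K1 = 710.
Since both are reversed, neither can invade when rare; the interior point is a saddle.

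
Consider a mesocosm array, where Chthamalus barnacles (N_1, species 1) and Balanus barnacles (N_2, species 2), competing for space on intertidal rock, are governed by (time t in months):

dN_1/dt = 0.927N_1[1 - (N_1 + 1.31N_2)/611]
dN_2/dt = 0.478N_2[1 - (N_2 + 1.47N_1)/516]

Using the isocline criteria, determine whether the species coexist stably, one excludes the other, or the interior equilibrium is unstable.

unstable coexistence (outcome depends on initial conditions)

Compare the nullcline intercepts: K1/α12 = 611/1.31 = 466 < K2 = 516; K2/α21 = 516/1.47 = 351 < K1 = 611.
Since both are reversed, neither can invade when rare; the interior point is a saddle.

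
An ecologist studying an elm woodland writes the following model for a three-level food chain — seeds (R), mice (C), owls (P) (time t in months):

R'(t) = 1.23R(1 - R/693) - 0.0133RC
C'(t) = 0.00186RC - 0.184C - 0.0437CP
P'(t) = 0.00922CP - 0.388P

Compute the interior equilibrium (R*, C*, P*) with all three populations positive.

From dP/dt = 0: 0.00922C* = 0.388, so C* = 42.1.
From dR/dt = 0: 1.23(1 - R*/693) = 0.0133·42.1, giving R* = 693·(1 - 0.455) = 378.
From dC/dt = 0: 0.00186·378 - 0.184 = 0.0437P*, so P* = 0.518/0.0437 = 11.9.

R* ≈ 378, C* ≈ 42.1, P* ≈ 11.9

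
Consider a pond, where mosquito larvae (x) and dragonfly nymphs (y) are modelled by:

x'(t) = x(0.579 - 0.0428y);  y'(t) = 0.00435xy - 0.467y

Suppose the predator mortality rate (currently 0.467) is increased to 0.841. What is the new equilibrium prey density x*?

At the interior fixed point, setting dy/dt = 0 with y > 0 fixes x* = (predator death rate)/(xy coefficient) — independent of the other coefficients.
With the change, x* = 0.841/0.00435 = 193; it rises from 107.

x* ≈ 193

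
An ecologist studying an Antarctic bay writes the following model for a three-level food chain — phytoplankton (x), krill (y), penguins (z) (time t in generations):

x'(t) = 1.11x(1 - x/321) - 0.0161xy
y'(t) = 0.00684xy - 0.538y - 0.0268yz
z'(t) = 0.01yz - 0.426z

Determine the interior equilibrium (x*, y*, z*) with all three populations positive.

From dz/dt = 0: 0.01y* = 0.426, so y* = 42.6.
From dx/dt = 0: 1.11(1 - x*/321) = 0.0161·42.6, giving x* = 321·(1 - 0.618) = 123.
From dy/dt = 0: 0.00684·123 - 0.538 = 0.0268z*, so z* = 0.301/0.0268 = 11.2.

x* ≈ 123, y* ≈ 42.6, z* ≈ 11.2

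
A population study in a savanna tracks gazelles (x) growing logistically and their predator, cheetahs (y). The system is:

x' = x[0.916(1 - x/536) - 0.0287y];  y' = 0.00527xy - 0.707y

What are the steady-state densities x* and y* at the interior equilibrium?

x* ≈ 134, y* ≈ 23.9

From dy/dt = 0 with y > 0: 0.00527x* = 0.707, so x* = 134.
Substitute into dx/dt = 0: 0.916(1 - 134/536) = 0.0287y*.
The bracket is 0.75, giving y* = 0.687/0.0287 = 23.9.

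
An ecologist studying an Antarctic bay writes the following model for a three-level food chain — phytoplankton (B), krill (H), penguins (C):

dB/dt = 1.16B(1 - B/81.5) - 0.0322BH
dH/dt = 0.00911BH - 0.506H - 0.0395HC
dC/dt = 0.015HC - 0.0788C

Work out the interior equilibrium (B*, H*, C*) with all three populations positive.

B* ≈ 69.6, H* ≈ 5.25, C* ≈ 3.25

From dC/dt = 0: 0.015H* = 0.0788, so H* = 5.25.
From dB/dt = 0: 1.16(1 - B*/81.5) = 0.0322·5.25, giving B* = 81.5·(1 - 0.146) = 69.6.
From dH/dt = 0: 0.00911·69.6 - 0.506 = 0.0395C*, so C* = 0.128/0.0395 = 3.25.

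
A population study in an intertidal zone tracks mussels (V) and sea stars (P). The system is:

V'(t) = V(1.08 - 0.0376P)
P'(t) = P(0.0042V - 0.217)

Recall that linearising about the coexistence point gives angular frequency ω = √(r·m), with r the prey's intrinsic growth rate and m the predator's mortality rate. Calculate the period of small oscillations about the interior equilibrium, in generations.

T ≈ 13 generations

Here r = 1.08 and m = 0.217, so r·m = 0.234.
ω = √0.234 = 0.484 per generation, hence T = 2π/ω ≈ 13 generations.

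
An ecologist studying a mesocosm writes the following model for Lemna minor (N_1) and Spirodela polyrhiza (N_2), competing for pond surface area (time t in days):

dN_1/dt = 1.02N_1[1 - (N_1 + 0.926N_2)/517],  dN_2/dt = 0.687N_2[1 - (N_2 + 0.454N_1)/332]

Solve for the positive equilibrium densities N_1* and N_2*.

N_1* ≈ 362, N_2* ≈ 168

Setting both brackets to zero gives the nullclines N_1 + 0.926N_2 = 517 and 0.454N_1 + N_2 = 332.
Substituting N_2 = 332 - 0.454N_1 into the first: N_1(1 - 0.926·0.454) = 517 - 0.926·332.
So N_1* = 210/0.58 = 362, and then N_2* = 332 - 0.454·362 = 168.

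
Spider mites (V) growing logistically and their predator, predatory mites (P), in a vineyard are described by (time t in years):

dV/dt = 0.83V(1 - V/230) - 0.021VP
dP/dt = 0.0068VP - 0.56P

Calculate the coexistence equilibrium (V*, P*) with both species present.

From dP/dt = 0 with P > 0: 0.0068V* = 0.56, so V* = 82.4.
Substitute into dV/dt = 0: 0.83(1 - 82.4/230) = 0.021P*.
The bracket is 0.642, giving P* = 0.533/0.021 = 25.4.

V* ≈ 82.4, P* ≈ 25.4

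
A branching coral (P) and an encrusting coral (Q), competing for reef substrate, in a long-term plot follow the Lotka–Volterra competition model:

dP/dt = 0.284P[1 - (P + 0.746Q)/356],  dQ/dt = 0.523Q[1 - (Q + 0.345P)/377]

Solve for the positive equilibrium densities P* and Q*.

P* ≈ 101, Q* ≈ 342

Setting both brackets to zero gives the nullclines P + 0.746Q = 356 and 0.345P + Q = 377.
Substituting Q = 377 - 0.345P into the first: P(1 - 0.746·0.345) = 356 - 0.746·377.
So P* = 74.8/0.743 = 101, and then Q* = 377 - 0.345·101 = 342.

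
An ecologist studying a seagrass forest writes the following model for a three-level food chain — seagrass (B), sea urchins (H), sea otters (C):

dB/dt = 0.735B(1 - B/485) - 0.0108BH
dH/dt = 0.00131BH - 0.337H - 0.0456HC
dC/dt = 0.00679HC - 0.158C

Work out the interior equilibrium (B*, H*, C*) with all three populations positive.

B* ≈ 319, H* ≈ 23.3, C* ≈ 1.78

From dC/dt = 0: 0.00679H* = 0.158, so H* = 23.3.
From dB/dt = 0: 0.735(1 - B*/485) = 0.0108·23.3, giving B* = 485·(1 - 0.342) = 319.
From dH/dt = 0: 0.00131·319 - 0.337 = 0.0456C*, so C* = 0.0811/0.0456 = 1.78.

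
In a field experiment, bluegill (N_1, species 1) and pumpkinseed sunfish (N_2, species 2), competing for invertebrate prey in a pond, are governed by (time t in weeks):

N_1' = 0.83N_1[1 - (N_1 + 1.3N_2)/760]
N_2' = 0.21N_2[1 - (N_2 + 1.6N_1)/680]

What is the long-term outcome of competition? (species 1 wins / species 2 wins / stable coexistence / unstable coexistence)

Compare the nullcline intercepts: K1/α12 = 760/1.3 = 585 < K2 = 680; K2/α21 = 680/1.6 = 425 < K1 = 760.
Since both are reversed, neither can invade when rare; the interior point is a saddle.

unstable coexistence (outcome depends on initial conditions)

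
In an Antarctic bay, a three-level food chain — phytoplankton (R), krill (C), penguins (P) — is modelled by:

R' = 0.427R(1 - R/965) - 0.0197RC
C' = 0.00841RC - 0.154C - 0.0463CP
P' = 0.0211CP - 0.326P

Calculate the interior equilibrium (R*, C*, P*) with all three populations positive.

R* ≈ 277, C* ≈ 15.5, P* ≈ 47

From dP/dt = 0: 0.0211C* = 0.326, so C* = 15.5.
From dR/dt = 0: 0.427(1 - R*/965) = 0.0197·15.5, giving R* = 965·(1 - 0.713) = 277.
From dC/dt = 0: 0.00841·277 - 0.154 = 0.0463P*, so P* = 2.18/0.0463 = 47.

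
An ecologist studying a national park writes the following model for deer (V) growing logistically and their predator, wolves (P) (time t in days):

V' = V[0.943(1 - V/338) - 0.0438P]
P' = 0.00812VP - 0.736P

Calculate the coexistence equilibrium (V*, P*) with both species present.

From dP/dt = 0 with P > 0: 0.00812V* = 0.736, so V* = 90.6.
Substitute into dV/dt = 0: 0.943(1 - 90.6/338) = 0.0438P*.
The bracket is 0.732, giving P* = 0.69/0.0438 = 15.8.

V* ≈ 90.6, P* ≈ 15.8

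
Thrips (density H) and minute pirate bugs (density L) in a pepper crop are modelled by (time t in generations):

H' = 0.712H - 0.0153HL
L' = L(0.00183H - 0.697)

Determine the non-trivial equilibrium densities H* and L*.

Set dL/dt = 0 with L > 0: 0.00183H - 0.697 = 0, so H* = 0.697/0.00183 = 381.
Set dH/dt = 0 with H > 0: 0.712 - 0.0153L = 0, so L* = 0.712/0.0153 = 46.5.

H* ≈ 381, L* ≈ 46.5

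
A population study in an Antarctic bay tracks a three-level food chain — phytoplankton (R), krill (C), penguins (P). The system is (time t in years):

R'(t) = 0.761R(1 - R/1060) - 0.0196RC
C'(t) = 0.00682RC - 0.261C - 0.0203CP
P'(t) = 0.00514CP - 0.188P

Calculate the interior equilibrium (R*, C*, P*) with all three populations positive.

From dP/dt = 0: 0.00514C* = 0.188, so C* = 36.6.
From dR/dt = 0: 0.761(1 - R*/1060) = 0.0196·36.6, giving R* = 1060·(1 - 0.942) = 61.4.
From dC/dt = 0: 0.00682·61.4 - 0.261 = 0.0203P*, so P* = 0.158/0.0203 = 7.79.

R* ≈ 61.4, C* ≈ 36.6, P* ≈ 7.79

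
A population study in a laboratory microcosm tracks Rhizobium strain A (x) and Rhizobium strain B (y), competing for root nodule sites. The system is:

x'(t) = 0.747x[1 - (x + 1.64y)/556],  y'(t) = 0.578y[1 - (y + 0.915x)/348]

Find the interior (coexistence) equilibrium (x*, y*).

x* ≈ 29.4, y* ≈ 321

Setting both brackets to zero gives the nullclines x + 1.64y = 556 and 0.915x + y = 348.
Substituting y = 348 - 0.915x into the first: x(1 - 1.64·0.915) = 556 - 1.64·348.
So x* = -14.7/-0.501 = 29.4, and then y* = 348 - 0.915·29.4 = 321.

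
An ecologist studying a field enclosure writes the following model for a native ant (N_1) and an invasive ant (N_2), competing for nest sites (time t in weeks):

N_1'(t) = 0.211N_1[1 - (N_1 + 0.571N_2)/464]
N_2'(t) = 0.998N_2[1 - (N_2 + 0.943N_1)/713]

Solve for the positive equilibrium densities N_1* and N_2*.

Setting both brackets to zero gives the nullclines N_1 + 0.571N_2 = 464 and 0.943N_1 + N_2 = 713.
Substituting N_2 = 713 - 0.943N_1 into the first: N_1(1 - 0.571·0.943) = 464 - 0.571·713.
So N_1* = 56.9/0.462 = 123, and then N_2* = 713 - 0.943·123 = 597.

N_1* ≈ 123, N_2* ≈ 597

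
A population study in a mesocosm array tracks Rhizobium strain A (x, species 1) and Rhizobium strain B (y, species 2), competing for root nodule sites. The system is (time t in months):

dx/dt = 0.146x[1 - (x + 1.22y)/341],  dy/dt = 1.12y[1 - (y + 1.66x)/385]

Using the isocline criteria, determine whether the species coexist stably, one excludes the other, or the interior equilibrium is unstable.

Compare the nullcline intercepts: K1/α12 = 341/1.22 = 280 < K2 = 385; K2/α21 = 385/1.66 = 232 < K1 = 341.
Since both are reversed, neither can invade when rare; the interior point is a saddle.

unstable coexistence (outcome depends on initial conditions)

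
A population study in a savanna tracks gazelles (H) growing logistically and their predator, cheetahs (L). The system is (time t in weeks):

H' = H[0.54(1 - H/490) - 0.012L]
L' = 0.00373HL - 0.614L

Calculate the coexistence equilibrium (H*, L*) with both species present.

H* ≈ 165, L* ≈ 29.9

From dL/dt = 0 with L > 0: 0.00373H* = 0.614, so H* = 165.
Substitute into dH/dt = 0: 0.54(1 - 165/490) = 0.012L*.
The bracket is 0.664, giving L* = 0.359/0.012 = 29.9.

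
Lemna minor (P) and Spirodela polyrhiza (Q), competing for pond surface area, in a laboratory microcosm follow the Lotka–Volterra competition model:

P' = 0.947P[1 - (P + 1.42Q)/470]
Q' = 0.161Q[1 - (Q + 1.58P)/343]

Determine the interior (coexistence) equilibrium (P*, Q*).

P* ≈ 13.7, Q* ≈ 321

Setting both brackets to zero gives the nullclines P + 1.42Q = 470 and 1.58P + Q = 343.
Substituting Q = 343 - 1.58P into the first: P(1 - 1.42·1.58) = 470 - 1.42·343.
So P* = -17.1/-1.24 = 13.7, and then Q* = 343 - 1.58·13.7 = 321.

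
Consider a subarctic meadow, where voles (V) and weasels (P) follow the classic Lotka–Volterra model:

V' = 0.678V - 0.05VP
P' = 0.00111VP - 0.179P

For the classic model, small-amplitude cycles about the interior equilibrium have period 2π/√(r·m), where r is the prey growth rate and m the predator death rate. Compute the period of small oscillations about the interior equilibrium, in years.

Here r = 0.678 and m = 0.179, so r·m = 0.121.
ω = √0.121 = 0.348 per year, hence T = 2π/ω ≈ 18 years.

T ≈ 18 years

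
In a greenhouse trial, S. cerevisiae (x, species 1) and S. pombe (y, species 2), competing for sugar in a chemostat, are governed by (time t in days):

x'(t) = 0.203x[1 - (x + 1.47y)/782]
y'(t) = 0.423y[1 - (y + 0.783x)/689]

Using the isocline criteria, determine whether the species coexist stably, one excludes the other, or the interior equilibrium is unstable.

species 2 excludes species 1

Compare the nullcline intercepts: K1/α12 = 782/1.47 = 532 < K2 = 689; K2/α21 = 689/0.783 = 880 > K1 = 782.
Since the inequalities point opposite ways, species 2 can invade but species 1 cannot.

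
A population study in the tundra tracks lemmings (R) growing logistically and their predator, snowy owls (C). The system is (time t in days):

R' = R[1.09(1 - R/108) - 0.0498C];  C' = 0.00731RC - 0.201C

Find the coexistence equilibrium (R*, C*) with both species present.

From dC/dt = 0 with C > 0: 0.00731R* = 0.201, so R* = 27.5.
Substitute into dR/dt = 0: 1.09(1 - 27.5/108) = 0.0498C*.
The bracket is 0.745, giving C* = 0.812/0.0498 = 16.3.

R* ≈ 27.5, C* ≈ 16.3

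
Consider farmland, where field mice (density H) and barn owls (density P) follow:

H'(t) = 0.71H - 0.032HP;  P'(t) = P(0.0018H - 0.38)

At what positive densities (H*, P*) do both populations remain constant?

Set dP/dt = 0 with P > 0: 0.0018H - 0.38 = 0, so H* = 0.38/0.0018 = 211.
Set dH/dt = 0 with H > 0: 0.71 - 0.032P = 0, so P* = 0.71/0.032 = 22.2.

H* ≈ 211, P* ≈ 22.2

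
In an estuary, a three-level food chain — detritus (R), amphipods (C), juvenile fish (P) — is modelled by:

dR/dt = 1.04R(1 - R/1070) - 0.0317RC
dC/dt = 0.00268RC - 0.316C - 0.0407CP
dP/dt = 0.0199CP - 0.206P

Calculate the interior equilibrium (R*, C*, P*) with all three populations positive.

R* ≈ 732, C* ≈ 10.4, P* ≈ 40.5

From dP/dt = 0: 0.0199C* = 0.206, so C* = 10.4.
From dR/dt = 0: 1.04(1 - R*/1070) = 0.0317·10.4, giving R* = 1070·(1 - 0.316) = 732.
From dC/dt = 0: 0.00268·732 - 0.316 = 0.0407P*, so P* = 1.65/0.0407 = 40.5.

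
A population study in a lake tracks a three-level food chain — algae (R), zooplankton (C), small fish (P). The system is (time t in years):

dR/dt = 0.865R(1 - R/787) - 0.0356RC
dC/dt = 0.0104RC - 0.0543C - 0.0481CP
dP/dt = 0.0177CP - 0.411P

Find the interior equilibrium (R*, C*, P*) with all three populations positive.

R* ≈ 34.9, C* ≈ 23.2, P* ≈ 6.42

From dP/dt = 0: 0.0177C* = 0.411, so C* = 23.2.
From dR/dt = 0: 0.865(1 - R*/787) = 0.0356·23.2, giving R* = 787·(1 - 0.956) = 34.9.
From dC/dt = 0: 0.0104·34.9 - 0.0543 = 0.0481P*, so P* = 0.309/0.0481 = 6.42.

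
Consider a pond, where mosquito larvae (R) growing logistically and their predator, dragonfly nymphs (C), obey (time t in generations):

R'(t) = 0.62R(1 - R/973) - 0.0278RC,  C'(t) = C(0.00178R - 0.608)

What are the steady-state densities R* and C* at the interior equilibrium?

From dC/dt = 0 with C > 0: 0.00178R* = 0.608, so R* = 342.
Substitute into dR/dt = 0: 0.62(1 - 342/973) = 0.0278C*.
The bracket is 0.649, giving C* = 0.402/0.0278 = 14.5.

R* ≈ 342, C* ≈ 14.5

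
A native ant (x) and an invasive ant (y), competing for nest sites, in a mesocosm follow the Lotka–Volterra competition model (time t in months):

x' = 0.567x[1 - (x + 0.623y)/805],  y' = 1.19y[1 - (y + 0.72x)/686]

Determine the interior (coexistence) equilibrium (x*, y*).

x* ≈ 685, y* ≈ 193

Setting both brackets to zero gives the nullclines x + 0.623y = 805 and 0.72x + y = 686.
Substituting y = 686 - 0.72x into the first: x(1 - 0.623·0.72) = 805 - 0.623·686.
So x* = 378/0.551 = 685, and then y* = 686 - 0.72·685 = 193.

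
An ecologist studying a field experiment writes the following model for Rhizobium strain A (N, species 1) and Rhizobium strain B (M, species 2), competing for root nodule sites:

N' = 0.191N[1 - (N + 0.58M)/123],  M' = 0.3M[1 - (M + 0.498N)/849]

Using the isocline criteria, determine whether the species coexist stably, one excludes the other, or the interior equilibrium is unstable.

Compare the nullcline intercepts: K1/α12 = 123/0.58 = 212 < K2 = 849; K2/α21 = 849/0.498 = 1700 > K1 = 123.
Since the inequalities point opposite ways, species 2 can invade but species 1 cannot.

species 2 excludes species 1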